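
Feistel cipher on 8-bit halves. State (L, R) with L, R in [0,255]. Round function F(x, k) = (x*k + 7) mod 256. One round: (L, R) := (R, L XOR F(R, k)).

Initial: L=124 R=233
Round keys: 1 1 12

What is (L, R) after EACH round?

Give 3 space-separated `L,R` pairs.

Round 1 (k=1): L=233 R=140
Round 2 (k=1): L=140 R=122
Round 3 (k=12): L=122 R=51

Answer: 233,140 140,122 122,51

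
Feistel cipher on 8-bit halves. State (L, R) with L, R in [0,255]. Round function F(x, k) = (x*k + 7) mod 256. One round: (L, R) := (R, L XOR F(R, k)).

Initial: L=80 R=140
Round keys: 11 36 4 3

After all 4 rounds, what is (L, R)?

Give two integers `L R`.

Answer: 216 208

Derivation:
Round 1 (k=11): L=140 R=91
Round 2 (k=36): L=91 R=95
Round 3 (k=4): L=95 R=216
Round 4 (k=3): L=216 R=208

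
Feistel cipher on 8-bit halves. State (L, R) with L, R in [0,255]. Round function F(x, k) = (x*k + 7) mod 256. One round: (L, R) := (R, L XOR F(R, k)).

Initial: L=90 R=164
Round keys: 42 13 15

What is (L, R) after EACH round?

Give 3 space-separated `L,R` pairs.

Answer: 164,181 181,156 156,158

Derivation:
Round 1 (k=42): L=164 R=181
Round 2 (k=13): L=181 R=156
Round 3 (k=15): L=156 R=158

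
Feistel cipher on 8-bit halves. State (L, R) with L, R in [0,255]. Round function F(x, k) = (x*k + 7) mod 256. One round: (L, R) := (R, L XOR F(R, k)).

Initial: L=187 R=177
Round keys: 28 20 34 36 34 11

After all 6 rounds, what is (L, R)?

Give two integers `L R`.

Answer: 154 224

Derivation:
Round 1 (k=28): L=177 R=216
Round 2 (k=20): L=216 R=86
Round 3 (k=34): L=86 R=171
Round 4 (k=36): L=171 R=69
Round 5 (k=34): L=69 R=154
Round 6 (k=11): L=154 R=224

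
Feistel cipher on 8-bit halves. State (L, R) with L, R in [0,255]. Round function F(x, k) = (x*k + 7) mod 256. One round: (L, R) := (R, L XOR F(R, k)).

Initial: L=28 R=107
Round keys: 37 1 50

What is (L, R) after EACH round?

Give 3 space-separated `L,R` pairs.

Answer: 107,98 98,2 2,9

Derivation:
Round 1 (k=37): L=107 R=98
Round 2 (k=1): L=98 R=2
Round 3 (k=50): L=2 R=9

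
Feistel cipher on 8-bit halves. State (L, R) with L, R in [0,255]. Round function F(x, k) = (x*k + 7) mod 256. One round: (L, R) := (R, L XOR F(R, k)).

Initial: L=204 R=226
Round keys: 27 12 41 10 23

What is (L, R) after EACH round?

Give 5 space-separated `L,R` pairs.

Round 1 (k=27): L=226 R=17
Round 2 (k=12): L=17 R=49
Round 3 (k=41): L=49 R=241
Round 4 (k=10): L=241 R=64
Round 5 (k=23): L=64 R=54

Answer: 226,17 17,49 49,241 241,64 64,54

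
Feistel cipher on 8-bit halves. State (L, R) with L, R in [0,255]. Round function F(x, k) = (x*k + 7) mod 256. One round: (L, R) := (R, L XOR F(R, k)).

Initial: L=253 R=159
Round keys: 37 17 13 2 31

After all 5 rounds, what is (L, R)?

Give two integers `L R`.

Answer: 36 192

Derivation:
Round 1 (k=37): L=159 R=255
Round 2 (k=17): L=255 R=105
Round 3 (k=13): L=105 R=163
Round 4 (k=2): L=163 R=36
Round 5 (k=31): L=36 R=192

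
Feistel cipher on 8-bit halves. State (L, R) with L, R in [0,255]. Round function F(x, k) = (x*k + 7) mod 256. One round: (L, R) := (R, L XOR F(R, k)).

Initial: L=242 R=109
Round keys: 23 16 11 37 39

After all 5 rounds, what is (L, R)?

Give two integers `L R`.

Round 1 (k=23): L=109 R=32
Round 2 (k=16): L=32 R=106
Round 3 (k=11): L=106 R=181
Round 4 (k=37): L=181 R=90
Round 5 (k=39): L=90 R=8

Answer: 90 8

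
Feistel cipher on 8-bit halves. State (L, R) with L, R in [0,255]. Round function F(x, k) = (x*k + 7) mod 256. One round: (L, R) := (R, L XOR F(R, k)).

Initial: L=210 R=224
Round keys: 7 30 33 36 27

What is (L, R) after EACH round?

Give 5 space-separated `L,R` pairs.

Round 1 (k=7): L=224 R=245
Round 2 (k=30): L=245 R=93
Round 3 (k=33): L=93 R=241
Round 4 (k=36): L=241 R=182
Round 5 (k=27): L=182 R=200

Answer: 224,245 245,93 93,241 241,182 182,200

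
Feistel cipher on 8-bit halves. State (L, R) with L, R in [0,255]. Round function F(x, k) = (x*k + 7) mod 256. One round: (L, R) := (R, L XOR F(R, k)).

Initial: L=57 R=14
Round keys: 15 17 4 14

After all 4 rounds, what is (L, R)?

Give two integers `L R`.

Round 1 (k=15): L=14 R=224
Round 2 (k=17): L=224 R=233
Round 3 (k=4): L=233 R=75
Round 4 (k=14): L=75 R=200

Answer: 75 200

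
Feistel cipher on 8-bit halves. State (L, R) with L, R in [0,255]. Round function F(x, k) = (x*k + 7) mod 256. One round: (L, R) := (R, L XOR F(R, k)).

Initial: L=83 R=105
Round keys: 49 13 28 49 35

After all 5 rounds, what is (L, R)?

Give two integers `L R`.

Answer: 72 167

Derivation:
Round 1 (k=49): L=105 R=115
Round 2 (k=13): L=115 R=183
Round 3 (k=28): L=183 R=120
Round 4 (k=49): L=120 R=72
Round 5 (k=35): L=72 R=167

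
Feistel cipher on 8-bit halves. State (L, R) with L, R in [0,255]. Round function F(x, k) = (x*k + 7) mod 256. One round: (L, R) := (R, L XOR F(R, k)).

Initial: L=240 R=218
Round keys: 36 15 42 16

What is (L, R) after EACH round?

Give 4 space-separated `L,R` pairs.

Answer: 218,95 95,66 66,132 132,5

Derivation:
Round 1 (k=36): L=218 R=95
Round 2 (k=15): L=95 R=66
Round 3 (k=42): L=66 R=132
Round 4 (k=16): L=132 R=5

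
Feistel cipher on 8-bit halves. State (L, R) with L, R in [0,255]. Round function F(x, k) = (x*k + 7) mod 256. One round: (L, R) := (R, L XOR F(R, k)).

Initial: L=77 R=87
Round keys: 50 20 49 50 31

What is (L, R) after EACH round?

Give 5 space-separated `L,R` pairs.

Round 1 (k=50): L=87 R=72
Round 2 (k=20): L=72 R=240
Round 3 (k=49): L=240 R=191
Round 4 (k=50): L=191 R=165
Round 5 (k=31): L=165 R=189

Answer: 87,72 72,240 240,191 191,165 165,189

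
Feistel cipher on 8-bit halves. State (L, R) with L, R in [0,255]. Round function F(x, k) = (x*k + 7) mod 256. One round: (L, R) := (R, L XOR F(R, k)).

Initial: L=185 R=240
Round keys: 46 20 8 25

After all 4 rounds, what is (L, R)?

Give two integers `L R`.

Answer: 225 175

Derivation:
Round 1 (k=46): L=240 R=158
Round 2 (k=20): L=158 R=175
Round 3 (k=8): L=175 R=225
Round 4 (k=25): L=225 R=175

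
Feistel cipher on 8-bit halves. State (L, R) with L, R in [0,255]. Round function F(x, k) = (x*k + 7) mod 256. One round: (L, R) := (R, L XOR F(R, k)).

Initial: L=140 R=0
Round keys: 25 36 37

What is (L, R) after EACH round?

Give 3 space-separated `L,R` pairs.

Answer: 0,139 139,147 147,205

Derivation:
Round 1 (k=25): L=0 R=139
Round 2 (k=36): L=139 R=147
Round 3 (k=37): L=147 R=205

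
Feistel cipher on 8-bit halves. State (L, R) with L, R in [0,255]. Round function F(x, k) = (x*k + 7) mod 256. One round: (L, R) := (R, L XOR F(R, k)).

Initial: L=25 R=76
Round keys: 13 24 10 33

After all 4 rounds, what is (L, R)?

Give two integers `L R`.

Answer: 175 173

Derivation:
Round 1 (k=13): L=76 R=250
Round 2 (k=24): L=250 R=59
Round 3 (k=10): L=59 R=175
Round 4 (k=33): L=175 R=173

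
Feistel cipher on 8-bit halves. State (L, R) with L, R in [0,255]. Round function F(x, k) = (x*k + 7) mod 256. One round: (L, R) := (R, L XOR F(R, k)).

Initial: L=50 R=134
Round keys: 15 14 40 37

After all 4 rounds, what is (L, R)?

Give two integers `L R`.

Answer: 76 20

Derivation:
Round 1 (k=15): L=134 R=211
Round 2 (k=14): L=211 R=23
Round 3 (k=40): L=23 R=76
Round 4 (k=37): L=76 R=20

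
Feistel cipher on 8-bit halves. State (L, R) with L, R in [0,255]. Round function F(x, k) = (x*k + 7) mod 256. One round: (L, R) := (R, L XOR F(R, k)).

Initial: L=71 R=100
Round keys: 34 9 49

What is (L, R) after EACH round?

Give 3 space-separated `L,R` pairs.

Answer: 100,8 8,43 43,74

Derivation:
Round 1 (k=34): L=100 R=8
Round 2 (k=9): L=8 R=43
Round 3 (k=49): L=43 R=74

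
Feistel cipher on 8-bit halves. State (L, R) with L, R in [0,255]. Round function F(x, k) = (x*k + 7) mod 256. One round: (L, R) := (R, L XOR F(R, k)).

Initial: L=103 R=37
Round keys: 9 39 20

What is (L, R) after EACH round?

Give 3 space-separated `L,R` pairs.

Answer: 37,51 51,233 233,8

Derivation:
Round 1 (k=9): L=37 R=51
Round 2 (k=39): L=51 R=233
Round 3 (k=20): L=233 R=8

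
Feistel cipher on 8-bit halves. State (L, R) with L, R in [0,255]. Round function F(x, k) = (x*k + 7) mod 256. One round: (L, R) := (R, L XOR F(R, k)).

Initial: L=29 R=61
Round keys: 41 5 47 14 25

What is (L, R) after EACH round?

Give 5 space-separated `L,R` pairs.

Round 1 (k=41): L=61 R=209
Round 2 (k=5): L=209 R=33
Round 3 (k=47): L=33 R=199
Round 4 (k=14): L=199 R=200
Round 5 (k=25): L=200 R=72

Answer: 61,209 209,33 33,199 199,200 200,72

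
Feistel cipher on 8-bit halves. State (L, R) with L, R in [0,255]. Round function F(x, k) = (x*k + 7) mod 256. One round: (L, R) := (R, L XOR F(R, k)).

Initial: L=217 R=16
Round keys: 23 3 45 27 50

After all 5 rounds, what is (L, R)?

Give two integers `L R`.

Round 1 (k=23): L=16 R=174
Round 2 (k=3): L=174 R=1
Round 3 (k=45): L=1 R=154
Round 4 (k=27): L=154 R=68
Round 5 (k=50): L=68 R=213

Answer: 68 213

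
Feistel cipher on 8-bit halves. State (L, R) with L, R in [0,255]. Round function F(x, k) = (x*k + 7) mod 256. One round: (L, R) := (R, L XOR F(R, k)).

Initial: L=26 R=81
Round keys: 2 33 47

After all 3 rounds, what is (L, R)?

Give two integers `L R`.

Round 1 (k=2): L=81 R=179
Round 2 (k=33): L=179 R=75
Round 3 (k=47): L=75 R=127

Answer: 75 127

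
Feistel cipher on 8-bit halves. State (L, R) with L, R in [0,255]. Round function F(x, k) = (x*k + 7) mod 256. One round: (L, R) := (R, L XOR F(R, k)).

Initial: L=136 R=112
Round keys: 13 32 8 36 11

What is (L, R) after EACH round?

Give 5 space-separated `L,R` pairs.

Round 1 (k=13): L=112 R=63
Round 2 (k=32): L=63 R=151
Round 3 (k=8): L=151 R=128
Round 4 (k=36): L=128 R=144
Round 5 (k=11): L=144 R=183

Answer: 112,63 63,151 151,128 128,144 144,183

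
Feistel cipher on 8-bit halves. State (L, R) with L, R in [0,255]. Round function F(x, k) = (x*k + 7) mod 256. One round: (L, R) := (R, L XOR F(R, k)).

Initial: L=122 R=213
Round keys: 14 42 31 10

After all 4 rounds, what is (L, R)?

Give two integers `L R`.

Answer: 184 175

Derivation:
Round 1 (k=14): L=213 R=215
Round 2 (k=42): L=215 R=152
Round 3 (k=31): L=152 R=184
Round 4 (k=10): L=184 R=175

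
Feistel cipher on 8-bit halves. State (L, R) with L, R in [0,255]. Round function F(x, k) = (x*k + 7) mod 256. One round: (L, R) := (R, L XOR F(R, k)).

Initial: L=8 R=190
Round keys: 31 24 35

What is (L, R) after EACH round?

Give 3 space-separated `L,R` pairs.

Round 1 (k=31): L=190 R=1
Round 2 (k=24): L=1 R=161
Round 3 (k=35): L=161 R=11

Answer: 190,1 1,161 161,11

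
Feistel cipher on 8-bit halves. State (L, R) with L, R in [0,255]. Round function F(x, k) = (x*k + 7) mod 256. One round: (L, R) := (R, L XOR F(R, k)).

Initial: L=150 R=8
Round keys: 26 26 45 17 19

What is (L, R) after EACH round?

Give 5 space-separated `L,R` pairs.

Answer: 8,65 65,169 169,253 253,125 125,179

Derivation:
Round 1 (k=26): L=8 R=65
Round 2 (k=26): L=65 R=169
Round 3 (k=45): L=169 R=253
Round 4 (k=17): L=253 R=125
Round 5 (k=19): L=125 R=179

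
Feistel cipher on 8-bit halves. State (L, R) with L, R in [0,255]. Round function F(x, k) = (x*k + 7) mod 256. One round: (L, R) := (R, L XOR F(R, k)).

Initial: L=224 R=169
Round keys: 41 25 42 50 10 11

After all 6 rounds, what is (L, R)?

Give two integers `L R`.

Round 1 (k=41): L=169 R=248
Round 2 (k=25): L=248 R=150
Round 3 (k=42): L=150 R=91
Round 4 (k=50): L=91 R=91
Round 5 (k=10): L=91 R=206
Round 6 (k=11): L=206 R=186

Answer: 206 186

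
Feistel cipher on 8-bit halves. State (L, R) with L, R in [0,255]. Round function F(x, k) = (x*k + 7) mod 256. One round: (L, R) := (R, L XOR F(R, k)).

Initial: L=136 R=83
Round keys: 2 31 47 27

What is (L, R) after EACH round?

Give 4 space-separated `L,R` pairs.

Answer: 83,37 37,209 209,67 67,201

Derivation:
Round 1 (k=2): L=83 R=37
Round 2 (k=31): L=37 R=209
Round 3 (k=47): L=209 R=67
Round 4 (k=27): L=67 R=201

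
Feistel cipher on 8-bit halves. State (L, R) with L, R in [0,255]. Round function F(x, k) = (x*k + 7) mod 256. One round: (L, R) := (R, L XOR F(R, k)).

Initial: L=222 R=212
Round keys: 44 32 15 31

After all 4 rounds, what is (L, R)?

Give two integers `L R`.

Round 1 (k=44): L=212 R=169
Round 2 (k=32): L=169 R=243
Round 3 (k=15): L=243 R=237
Round 4 (k=31): L=237 R=73

Answer: 237 73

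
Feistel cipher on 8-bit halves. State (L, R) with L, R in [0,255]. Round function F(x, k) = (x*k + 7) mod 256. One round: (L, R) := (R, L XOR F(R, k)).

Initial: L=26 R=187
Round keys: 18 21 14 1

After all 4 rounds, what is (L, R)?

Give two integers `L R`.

Round 1 (k=18): L=187 R=55
Round 2 (k=21): L=55 R=49
Round 3 (k=14): L=49 R=130
Round 4 (k=1): L=130 R=184

Answer: 130 184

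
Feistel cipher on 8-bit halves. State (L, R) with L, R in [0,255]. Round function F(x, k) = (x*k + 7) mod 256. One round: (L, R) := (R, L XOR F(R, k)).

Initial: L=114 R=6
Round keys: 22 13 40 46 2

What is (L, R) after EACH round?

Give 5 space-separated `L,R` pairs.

Answer: 6,249 249,170 170,110 110,97 97,167

Derivation:
Round 1 (k=22): L=6 R=249
Round 2 (k=13): L=249 R=170
Round 3 (k=40): L=170 R=110
Round 4 (k=46): L=110 R=97
Round 5 (k=2): L=97 R=167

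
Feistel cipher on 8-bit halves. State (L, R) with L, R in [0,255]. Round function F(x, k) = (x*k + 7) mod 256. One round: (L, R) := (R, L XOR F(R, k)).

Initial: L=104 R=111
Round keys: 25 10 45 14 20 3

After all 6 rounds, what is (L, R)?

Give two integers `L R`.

Round 1 (k=25): L=111 R=182
Round 2 (k=10): L=182 R=76
Round 3 (k=45): L=76 R=213
Round 4 (k=14): L=213 R=225
Round 5 (k=20): L=225 R=78
Round 6 (k=3): L=78 R=16

Answer: 78 16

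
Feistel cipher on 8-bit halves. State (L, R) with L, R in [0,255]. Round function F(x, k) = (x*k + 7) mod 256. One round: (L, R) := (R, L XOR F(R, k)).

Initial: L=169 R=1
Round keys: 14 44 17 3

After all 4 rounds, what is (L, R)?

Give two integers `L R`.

Round 1 (k=14): L=1 R=188
Round 2 (k=44): L=188 R=86
Round 3 (k=17): L=86 R=1
Round 4 (k=3): L=1 R=92

Answer: 1 92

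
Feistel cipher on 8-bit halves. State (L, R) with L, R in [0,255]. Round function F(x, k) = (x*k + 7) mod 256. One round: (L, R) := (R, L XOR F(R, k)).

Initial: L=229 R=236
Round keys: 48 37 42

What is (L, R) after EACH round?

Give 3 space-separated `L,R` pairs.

Round 1 (k=48): L=236 R=162
Round 2 (k=37): L=162 R=157
Round 3 (k=42): L=157 R=107

Answer: 236,162 162,157 157,107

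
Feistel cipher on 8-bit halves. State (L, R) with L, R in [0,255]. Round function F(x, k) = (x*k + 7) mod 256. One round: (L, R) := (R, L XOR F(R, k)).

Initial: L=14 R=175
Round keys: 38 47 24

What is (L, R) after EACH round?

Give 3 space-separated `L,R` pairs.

Answer: 175,15 15,103 103,160

Derivation:
Round 1 (k=38): L=175 R=15
Round 2 (k=47): L=15 R=103
Round 3 (k=24): L=103 R=160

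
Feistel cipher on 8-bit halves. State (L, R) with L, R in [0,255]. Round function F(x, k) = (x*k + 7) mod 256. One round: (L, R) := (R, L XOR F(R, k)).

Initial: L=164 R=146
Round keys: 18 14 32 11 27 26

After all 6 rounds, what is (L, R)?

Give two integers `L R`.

Round 1 (k=18): L=146 R=239
Round 2 (k=14): L=239 R=139
Round 3 (k=32): L=139 R=136
Round 4 (k=11): L=136 R=84
Round 5 (k=27): L=84 R=107
Round 6 (k=26): L=107 R=177

Answer: 107 177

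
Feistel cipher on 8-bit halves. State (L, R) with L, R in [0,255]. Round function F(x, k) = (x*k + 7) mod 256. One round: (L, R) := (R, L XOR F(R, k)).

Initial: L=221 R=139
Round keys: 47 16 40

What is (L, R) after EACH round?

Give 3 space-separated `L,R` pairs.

Answer: 139,81 81,156 156,54

Derivation:
Round 1 (k=47): L=139 R=81
Round 2 (k=16): L=81 R=156
Round 3 (k=40): L=156 R=54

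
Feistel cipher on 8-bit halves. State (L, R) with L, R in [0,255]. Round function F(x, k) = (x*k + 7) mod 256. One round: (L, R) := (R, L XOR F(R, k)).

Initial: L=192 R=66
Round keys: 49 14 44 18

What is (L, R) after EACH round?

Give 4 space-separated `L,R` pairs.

Answer: 66,105 105,135 135,82 82,76

Derivation:
Round 1 (k=49): L=66 R=105
Round 2 (k=14): L=105 R=135
Round 3 (k=44): L=135 R=82
Round 4 (k=18): L=82 R=76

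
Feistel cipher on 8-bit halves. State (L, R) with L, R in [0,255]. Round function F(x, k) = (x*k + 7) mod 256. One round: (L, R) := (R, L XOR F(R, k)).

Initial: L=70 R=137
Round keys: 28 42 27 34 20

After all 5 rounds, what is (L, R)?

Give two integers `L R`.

Round 1 (k=28): L=137 R=69
Round 2 (k=42): L=69 R=208
Round 3 (k=27): L=208 R=178
Round 4 (k=34): L=178 R=123
Round 5 (k=20): L=123 R=17

Answer: 123 17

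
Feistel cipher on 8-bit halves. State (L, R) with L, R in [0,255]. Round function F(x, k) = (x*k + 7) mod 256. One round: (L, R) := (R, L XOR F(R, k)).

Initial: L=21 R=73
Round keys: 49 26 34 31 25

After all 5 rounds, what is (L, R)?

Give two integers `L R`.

Answer: 21 198

Derivation:
Round 1 (k=49): L=73 R=21
Round 2 (k=26): L=21 R=96
Round 3 (k=34): L=96 R=210
Round 4 (k=31): L=210 R=21
Round 5 (k=25): L=21 R=198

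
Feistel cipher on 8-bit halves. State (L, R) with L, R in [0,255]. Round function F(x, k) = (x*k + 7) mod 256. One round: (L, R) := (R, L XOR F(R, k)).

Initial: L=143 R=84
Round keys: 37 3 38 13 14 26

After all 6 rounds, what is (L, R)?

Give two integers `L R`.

Answer: 76 224

Derivation:
Round 1 (k=37): L=84 R=164
Round 2 (k=3): L=164 R=167
Round 3 (k=38): L=167 R=117
Round 4 (k=13): L=117 R=95
Round 5 (k=14): L=95 R=76
Round 6 (k=26): L=76 R=224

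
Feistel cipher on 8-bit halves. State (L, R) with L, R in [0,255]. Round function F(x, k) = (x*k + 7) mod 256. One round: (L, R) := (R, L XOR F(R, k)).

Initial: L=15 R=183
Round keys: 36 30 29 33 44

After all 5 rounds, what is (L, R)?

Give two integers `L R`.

Round 1 (k=36): L=183 R=204
Round 2 (k=30): L=204 R=88
Round 3 (k=29): L=88 R=51
Round 4 (k=33): L=51 R=194
Round 5 (k=44): L=194 R=108

Answer: 194 108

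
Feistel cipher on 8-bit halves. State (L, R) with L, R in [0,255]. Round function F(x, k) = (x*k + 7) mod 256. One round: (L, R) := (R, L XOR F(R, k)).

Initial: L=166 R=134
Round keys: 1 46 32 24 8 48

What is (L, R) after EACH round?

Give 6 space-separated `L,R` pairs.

Answer: 134,43 43,71 71,204 204,96 96,203 203,119

Derivation:
Round 1 (k=1): L=134 R=43
Round 2 (k=46): L=43 R=71
Round 3 (k=32): L=71 R=204
Round 4 (k=24): L=204 R=96
Round 5 (k=8): L=96 R=203
Round 6 (k=48): L=203 R=119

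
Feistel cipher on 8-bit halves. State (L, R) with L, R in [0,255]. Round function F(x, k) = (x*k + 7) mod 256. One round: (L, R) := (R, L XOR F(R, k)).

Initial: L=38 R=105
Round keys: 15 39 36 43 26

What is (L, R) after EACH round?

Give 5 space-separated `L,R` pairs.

Round 1 (k=15): L=105 R=8
Round 2 (k=39): L=8 R=86
Round 3 (k=36): L=86 R=23
Round 4 (k=43): L=23 R=178
Round 5 (k=26): L=178 R=12

Answer: 105,8 8,86 86,23 23,178 178,12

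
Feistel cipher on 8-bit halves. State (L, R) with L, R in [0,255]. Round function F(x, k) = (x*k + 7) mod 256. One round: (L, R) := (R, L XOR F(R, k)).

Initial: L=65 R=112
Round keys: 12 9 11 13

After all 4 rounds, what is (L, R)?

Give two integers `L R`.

Round 1 (k=12): L=112 R=6
Round 2 (k=9): L=6 R=77
Round 3 (k=11): L=77 R=80
Round 4 (k=13): L=80 R=90

Answer: 80 90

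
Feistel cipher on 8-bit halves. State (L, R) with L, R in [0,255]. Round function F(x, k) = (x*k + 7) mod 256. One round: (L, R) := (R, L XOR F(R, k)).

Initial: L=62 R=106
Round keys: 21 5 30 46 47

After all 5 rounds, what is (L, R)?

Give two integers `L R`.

Round 1 (k=21): L=106 R=135
Round 2 (k=5): L=135 R=192
Round 3 (k=30): L=192 R=0
Round 4 (k=46): L=0 R=199
Round 5 (k=47): L=199 R=144

Answer: 199 144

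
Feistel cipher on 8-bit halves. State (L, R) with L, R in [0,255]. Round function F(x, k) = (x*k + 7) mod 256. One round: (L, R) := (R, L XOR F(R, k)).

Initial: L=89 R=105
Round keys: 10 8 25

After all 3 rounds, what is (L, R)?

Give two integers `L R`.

Round 1 (k=10): L=105 R=120
Round 2 (k=8): L=120 R=174
Round 3 (k=25): L=174 R=125

Answer: 174 125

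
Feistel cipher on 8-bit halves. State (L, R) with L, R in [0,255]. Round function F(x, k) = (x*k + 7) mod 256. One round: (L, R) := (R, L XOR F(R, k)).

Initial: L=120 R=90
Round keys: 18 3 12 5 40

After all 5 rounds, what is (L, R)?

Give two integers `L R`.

Round 1 (k=18): L=90 R=35
Round 2 (k=3): L=35 R=42
Round 3 (k=12): L=42 R=220
Round 4 (k=5): L=220 R=121
Round 5 (k=40): L=121 R=51

Answer: 121 51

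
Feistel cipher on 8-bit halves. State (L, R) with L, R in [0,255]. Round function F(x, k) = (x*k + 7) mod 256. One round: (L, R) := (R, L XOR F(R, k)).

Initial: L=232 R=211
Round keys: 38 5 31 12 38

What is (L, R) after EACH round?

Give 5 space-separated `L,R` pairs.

Answer: 211,177 177,175 175,137 137,220 220,38

Derivation:
Round 1 (k=38): L=211 R=177
Round 2 (k=5): L=177 R=175
Round 3 (k=31): L=175 R=137
Round 4 (k=12): L=137 R=220
Round 5 (k=38): L=220 R=38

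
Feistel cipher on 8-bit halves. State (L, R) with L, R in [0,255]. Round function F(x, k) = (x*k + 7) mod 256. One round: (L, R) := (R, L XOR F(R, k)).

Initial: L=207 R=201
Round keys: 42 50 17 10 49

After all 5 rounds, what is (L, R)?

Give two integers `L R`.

Answer: 119 49

Derivation:
Round 1 (k=42): L=201 R=206
Round 2 (k=50): L=206 R=138
Round 3 (k=17): L=138 R=255
Round 4 (k=10): L=255 R=119
Round 5 (k=49): L=119 R=49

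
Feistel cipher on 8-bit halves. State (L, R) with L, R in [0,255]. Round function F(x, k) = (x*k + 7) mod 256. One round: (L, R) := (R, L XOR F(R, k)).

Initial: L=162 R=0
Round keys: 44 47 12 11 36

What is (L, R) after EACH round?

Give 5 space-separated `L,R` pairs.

Answer: 0,165 165,82 82,122 122,23 23,57

Derivation:
Round 1 (k=44): L=0 R=165
Round 2 (k=47): L=165 R=82
Round 3 (k=12): L=82 R=122
Round 4 (k=11): L=122 R=23
Round 5 (k=36): L=23 R=57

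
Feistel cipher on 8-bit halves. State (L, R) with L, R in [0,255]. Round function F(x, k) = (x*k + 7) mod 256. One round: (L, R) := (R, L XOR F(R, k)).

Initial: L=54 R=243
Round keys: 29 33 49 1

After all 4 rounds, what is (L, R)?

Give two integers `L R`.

Answer: 43 126

Derivation:
Round 1 (k=29): L=243 R=184
Round 2 (k=33): L=184 R=76
Round 3 (k=49): L=76 R=43
Round 4 (k=1): L=43 R=126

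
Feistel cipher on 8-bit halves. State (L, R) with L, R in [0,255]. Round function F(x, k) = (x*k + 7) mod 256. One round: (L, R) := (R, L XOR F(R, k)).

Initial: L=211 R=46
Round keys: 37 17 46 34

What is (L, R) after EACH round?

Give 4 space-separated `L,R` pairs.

Answer: 46,126 126,75 75,255 255,174

Derivation:
Round 1 (k=37): L=46 R=126
Round 2 (k=17): L=126 R=75
Round 3 (k=46): L=75 R=255
Round 4 (k=34): L=255 R=174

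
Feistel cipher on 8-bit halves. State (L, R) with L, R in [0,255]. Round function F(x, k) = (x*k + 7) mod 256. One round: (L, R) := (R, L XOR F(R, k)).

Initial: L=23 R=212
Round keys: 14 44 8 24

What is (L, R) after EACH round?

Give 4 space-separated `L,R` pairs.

Answer: 212,136 136,179 179,23 23,156

Derivation:
Round 1 (k=14): L=212 R=136
Round 2 (k=44): L=136 R=179
Round 3 (k=8): L=179 R=23
Round 4 (k=24): L=23 R=156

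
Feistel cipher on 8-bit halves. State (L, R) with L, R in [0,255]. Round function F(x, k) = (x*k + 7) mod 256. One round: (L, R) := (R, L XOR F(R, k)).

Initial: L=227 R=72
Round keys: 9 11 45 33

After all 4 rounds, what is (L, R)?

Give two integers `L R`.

Answer: 130 42

Derivation:
Round 1 (k=9): L=72 R=108
Round 2 (k=11): L=108 R=227
Round 3 (k=45): L=227 R=130
Round 4 (k=33): L=130 R=42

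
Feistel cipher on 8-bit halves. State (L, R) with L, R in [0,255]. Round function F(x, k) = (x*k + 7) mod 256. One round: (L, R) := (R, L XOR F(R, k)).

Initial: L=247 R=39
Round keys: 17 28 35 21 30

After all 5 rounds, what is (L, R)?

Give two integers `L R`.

Answer: 141 151

Derivation:
Round 1 (k=17): L=39 R=105
Round 2 (k=28): L=105 R=164
Round 3 (k=35): L=164 R=26
Round 4 (k=21): L=26 R=141
Round 5 (k=30): L=141 R=151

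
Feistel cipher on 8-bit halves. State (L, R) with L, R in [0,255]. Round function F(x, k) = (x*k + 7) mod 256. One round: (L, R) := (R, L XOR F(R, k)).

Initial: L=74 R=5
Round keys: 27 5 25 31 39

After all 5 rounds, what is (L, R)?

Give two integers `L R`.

Answer: 104 174

Derivation:
Round 1 (k=27): L=5 R=196
Round 2 (k=5): L=196 R=222
Round 3 (k=25): L=222 R=113
Round 4 (k=31): L=113 R=104
Round 5 (k=39): L=104 R=174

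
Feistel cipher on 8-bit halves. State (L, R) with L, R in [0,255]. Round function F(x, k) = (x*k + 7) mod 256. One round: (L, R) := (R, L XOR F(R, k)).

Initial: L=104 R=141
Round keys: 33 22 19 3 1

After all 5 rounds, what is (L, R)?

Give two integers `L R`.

Answer: 88 78

Derivation:
Round 1 (k=33): L=141 R=92
Round 2 (k=22): L=92 R=98
Round 3 (k=19): L=98 R=17
Round 4 (k=3): L=17 R=88
Round 5 (k=1): L=88 R=78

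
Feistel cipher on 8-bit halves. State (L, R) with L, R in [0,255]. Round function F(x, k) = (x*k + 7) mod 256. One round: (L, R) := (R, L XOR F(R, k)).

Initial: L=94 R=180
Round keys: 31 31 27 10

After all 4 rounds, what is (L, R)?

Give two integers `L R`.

Round 1 (k=31): L=180 R=141
Round 2 (k=31): L=141 R=174
Round 3 (k=27): L=174 R=236
Round 4 (k=10): L=236 R=145

Answer: 236 145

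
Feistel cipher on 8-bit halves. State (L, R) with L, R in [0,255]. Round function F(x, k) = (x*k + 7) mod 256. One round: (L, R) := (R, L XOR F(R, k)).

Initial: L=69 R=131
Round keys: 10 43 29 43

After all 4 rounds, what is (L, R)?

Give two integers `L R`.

Round 1 (k=10): L=131 R=96
Round 2 (k=43): L=96 R=164
Round 3 (k=29): L=164 R=251
Round 4 (k=43): L=251 R=148

Answer: 251 148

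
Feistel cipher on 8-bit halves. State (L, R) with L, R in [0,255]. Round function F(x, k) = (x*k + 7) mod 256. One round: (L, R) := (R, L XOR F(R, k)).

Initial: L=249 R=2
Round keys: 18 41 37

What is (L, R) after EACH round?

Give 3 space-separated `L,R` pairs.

Round 1 (k=18): L=2 R=210
Round 2 (k=41): L=210 R=171
Round 3 (k=37): L=171 R=108

Answer: 2,210 210,171 171,108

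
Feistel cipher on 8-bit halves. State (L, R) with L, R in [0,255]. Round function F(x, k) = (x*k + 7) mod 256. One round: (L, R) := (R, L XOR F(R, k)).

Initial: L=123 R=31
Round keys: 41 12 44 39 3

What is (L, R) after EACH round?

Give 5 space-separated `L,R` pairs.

Round 1 (k=41): L=31 R=133
Round 2 (k=12): L=133 R=92
Round 3 (k=44): L=92 R=82
Round 4 (k=39): L=82 R=217
Round 5 (k=3): L=217 R=192

Answer: 31,133 133,92 92,82 82,217 217,192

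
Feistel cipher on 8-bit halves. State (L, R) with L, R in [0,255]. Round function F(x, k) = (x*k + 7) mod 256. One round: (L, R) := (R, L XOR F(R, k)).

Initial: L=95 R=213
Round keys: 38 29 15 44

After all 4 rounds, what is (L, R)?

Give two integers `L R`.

Answer: 193 191

Derivation:
Round 1 (k=38): L=213 R=250
Round 2 (k=29): L=250 R=140
Round 3 (k=15): L=140 R=193
Round 4 (k=44): L=193 R=191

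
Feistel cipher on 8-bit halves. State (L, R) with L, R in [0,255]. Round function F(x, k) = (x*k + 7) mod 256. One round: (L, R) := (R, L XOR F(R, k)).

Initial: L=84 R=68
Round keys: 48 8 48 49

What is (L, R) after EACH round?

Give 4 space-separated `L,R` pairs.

Round 1 (k=48): L=68 R=147
Round 2 (k=8): L=147 R=219
Round 3 (k=48): L=219 R=132
Round 4 (k=49): L=132 R=144

Answer: 68,147 147,219 219,132 132,144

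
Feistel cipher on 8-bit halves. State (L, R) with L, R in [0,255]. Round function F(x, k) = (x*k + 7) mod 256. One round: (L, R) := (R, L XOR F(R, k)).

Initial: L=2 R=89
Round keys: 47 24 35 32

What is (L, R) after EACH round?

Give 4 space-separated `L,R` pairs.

Answer: 89,92 92,254 254,157 157,89

Derivation:
Round 1 (k=47): L=89 R=92
Round 2 (k=24): L=92 R=254
Round 3 (k=35): L=254 R=157
Round 4 (k=32): L=157 R=89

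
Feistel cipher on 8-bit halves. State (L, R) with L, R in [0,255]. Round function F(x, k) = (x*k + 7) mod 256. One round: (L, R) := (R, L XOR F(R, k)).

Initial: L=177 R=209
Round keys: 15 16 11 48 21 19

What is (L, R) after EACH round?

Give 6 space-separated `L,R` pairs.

Answer: 209,247 247,166 166,222 222,1 1,194 194,108

Derivation:
Round 1 (k=15): L=209 R=247
Round 2 (k=16): L=247 R=166
Round 3 (k=11): L=166 R=222
Round 4 (k=48): L=222 R=1
Round 5 (k=21): L=1 R=194
Round 6 (k=19): L=194 R=108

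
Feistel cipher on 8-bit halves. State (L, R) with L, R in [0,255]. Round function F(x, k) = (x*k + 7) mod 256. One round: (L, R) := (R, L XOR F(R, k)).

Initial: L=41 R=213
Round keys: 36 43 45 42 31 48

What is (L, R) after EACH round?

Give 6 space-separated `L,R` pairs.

Round 1 (k=36): L=213 R=210
Round 2 (k=43): L=210 R=152
Round 3 (k=45): L=152 R=109
Round 4 (k=42): L=109 R=113
Round 5 (k=31): L=113 R=219
Round 6 (k=48): L=219 R=102

Answer: 213,210 210,152 152,109 109,113 113,219 219,102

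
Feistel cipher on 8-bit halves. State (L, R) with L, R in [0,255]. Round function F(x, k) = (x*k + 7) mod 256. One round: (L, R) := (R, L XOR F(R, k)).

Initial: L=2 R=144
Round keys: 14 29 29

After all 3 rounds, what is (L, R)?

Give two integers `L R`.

Round 1 (k=14): L=144 R=229
Round 2 (k=29): L=229 R=104
Round 3 (k=29): L=104 R=42

Answer: 104 42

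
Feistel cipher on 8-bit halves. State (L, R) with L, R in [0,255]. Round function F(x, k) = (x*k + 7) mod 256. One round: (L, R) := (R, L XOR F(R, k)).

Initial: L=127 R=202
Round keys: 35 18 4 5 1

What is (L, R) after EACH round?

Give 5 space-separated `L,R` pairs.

Round 1 (k=35): L=202 R=218
Round 2 (k=18): L=218 R=145
Round 3 (k=4): L=145 R=145
Round 4 (k=5): L=145 R=77
Round 5 (k=1): L=77 R=197

Answer: 202,218 218,145 145,145 145,77 77,197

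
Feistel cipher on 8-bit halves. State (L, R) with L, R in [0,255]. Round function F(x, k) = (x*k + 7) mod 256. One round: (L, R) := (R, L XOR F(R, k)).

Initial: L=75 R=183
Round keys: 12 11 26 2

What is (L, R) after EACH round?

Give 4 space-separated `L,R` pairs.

Answer: 183,208 208,64 64,87 87,245

Derivation:
Round 1 (k=12): L=183 R=208
Round 2 (k=11): L=208 R=64
Round 3 (k=26): L=64 R=87
Round 4 (k=2): L=87 R=245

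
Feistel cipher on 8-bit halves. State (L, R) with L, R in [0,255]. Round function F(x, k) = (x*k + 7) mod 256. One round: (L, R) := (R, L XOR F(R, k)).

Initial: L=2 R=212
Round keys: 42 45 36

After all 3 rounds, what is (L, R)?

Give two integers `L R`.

Answer: 196 90

Derivation:
Round 1 (k=42): L=212 R=205
Round 2 (k=45): L=205 R=196
Round 3 (k=36): L=196 R=90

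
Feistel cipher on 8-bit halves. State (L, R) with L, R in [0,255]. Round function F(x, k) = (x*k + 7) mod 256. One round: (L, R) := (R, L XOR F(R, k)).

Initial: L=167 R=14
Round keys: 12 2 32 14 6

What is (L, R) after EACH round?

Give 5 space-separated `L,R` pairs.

Round 1 (k=12): L=14 R=8
Round 2 (k=2): L=8 R=25
Round 3 (k=32): L=25 R=47
Round 4 (k=14): L=47 R=128
Round 5 (k=6): L=128 R=40

Answer: 14,8 8,25 25,47 47,128 128,40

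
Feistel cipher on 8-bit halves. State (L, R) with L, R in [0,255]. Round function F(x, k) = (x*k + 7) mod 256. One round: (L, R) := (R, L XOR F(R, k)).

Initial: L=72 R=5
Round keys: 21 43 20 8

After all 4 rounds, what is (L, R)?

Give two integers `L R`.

Answer: 119 213

Derivation:
Round 1 (k=21): L=5 R=56
Round 2 (k=43): L=56 R=106
Round 3 (k=20): L=106 R=119
Round 4 (k=8): L=119 R=213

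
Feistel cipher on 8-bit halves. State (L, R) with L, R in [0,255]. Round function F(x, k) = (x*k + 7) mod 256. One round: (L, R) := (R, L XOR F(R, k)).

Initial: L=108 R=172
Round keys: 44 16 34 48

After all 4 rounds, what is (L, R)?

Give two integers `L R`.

Round 1 (k=44): L=172 R=251
Round 2 (k=16): L=251 R=27
Round 3 (k=34): L=27 R=102
Round 4 (k=48): L=102 R=60

Answer: 102 60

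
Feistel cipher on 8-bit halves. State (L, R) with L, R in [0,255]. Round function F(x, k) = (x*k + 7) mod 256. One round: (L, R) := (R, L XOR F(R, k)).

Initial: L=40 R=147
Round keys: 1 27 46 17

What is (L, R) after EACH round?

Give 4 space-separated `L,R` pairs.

Round 1 (k=1): L=147 R=178
Round 2 (k=27): L=178 R=94
Round 3 (k=46): L=94 R=89
Round 4 (k=17): L=89 R=174

Answer: 147,178 178,94 94,89 89,174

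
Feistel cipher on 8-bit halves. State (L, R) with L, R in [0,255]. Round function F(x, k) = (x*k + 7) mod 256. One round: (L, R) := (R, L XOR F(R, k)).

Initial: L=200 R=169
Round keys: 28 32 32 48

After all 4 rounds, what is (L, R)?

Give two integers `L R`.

Answer: 140 137

Derivation:
Round 1 (k=28): L=169 R=75
Round 2 (k=32): L=75 R=206
Round 3 (k=32): L=206 R=140
Round 4 (k=48): L=140 R=137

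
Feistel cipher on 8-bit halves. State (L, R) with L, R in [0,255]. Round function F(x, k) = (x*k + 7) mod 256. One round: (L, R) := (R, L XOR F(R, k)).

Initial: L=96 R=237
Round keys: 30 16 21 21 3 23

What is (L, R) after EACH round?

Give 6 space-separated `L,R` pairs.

Round 1 (k=30): L=237 R=173
Round 2 (k=16): L=173 R=58
Round 3 (k=21): L=58 R=100
Round 4 (k=21): L=100 R=1
Round 5 (k=3): L=1 R=110
Round 6 (k=23): L=110 R=232

Answer: 237,173 173,58 58,100 100,1 1,110 110,232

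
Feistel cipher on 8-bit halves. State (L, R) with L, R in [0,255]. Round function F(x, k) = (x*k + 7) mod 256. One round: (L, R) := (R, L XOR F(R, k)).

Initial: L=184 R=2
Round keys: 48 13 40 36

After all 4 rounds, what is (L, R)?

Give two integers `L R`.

Answer: 24 63

Derivation:
Round 1 (k=48): L=2 R=223
Round 2 (k=13): L=223 R=88
Round 3 (k=40): L=88 R=24
Round 4 (k=36): L=24 R=63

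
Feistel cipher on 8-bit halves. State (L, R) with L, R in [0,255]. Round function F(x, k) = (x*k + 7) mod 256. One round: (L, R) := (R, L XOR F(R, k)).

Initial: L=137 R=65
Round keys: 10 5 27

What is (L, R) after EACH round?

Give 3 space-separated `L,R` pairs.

Answer: 65,24 24,62 62,137

Derivation:
Round 1 (k=10): L=65 R=24
Round 2 (k=5): L=24 R=62
Round 3 (k=27): L=62 R=137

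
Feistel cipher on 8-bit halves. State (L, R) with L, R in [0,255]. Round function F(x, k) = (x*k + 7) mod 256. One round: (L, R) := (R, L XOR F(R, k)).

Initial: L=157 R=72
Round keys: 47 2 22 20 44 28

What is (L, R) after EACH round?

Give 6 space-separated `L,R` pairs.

Answer: 72,162 162,3 3,235 235,96 96,108 108,183

Derivation:
Round 1 (k=47): L=72 R=162
Round 2 (k=2): L=162 R=3
Round 3 (k=22): L=3 R=235
Round 4 (k=20): L=235 R=96
Round 5 (k=44): L=96 R=108
Round 6 (k=28): L=108 R=183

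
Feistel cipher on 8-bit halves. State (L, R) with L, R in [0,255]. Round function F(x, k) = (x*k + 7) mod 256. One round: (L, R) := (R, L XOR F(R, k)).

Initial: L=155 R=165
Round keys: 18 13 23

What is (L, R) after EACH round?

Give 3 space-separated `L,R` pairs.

Answer: 165,58 58,92 92,113

Derivation:
Round 1 (k=18): L=165 R=58
Round 2 (k=13): L=58 R=92
Round 3 (k=23): L=92 R=113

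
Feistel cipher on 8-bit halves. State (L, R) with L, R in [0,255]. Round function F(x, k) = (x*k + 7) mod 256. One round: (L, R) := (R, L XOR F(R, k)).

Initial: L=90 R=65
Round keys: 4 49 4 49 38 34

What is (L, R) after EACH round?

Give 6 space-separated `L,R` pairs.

Answer: 65,81 81,201 201,122 122,168 168,141 141,105

Derivation:
Round 1 (k=4): L=65 R=81
Round 2 (k=49): L=81 R=201
Round 3 (k=4): L=201 R=122
Round 4 (k=49): L=122 R=168
Round 5 (k=38): L=168 R=141
Round 6 (k=34): L=141 R=105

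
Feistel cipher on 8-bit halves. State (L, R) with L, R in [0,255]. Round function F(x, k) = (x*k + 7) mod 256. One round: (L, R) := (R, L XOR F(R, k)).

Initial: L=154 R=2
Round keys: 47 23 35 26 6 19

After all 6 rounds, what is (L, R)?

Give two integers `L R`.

Round 1 (k=47): L=2 R=255
Round 2 (k=23): L=255 R=242
Round 3 (k=35): L=242 R=226
Round 4 (k=26): L=226 R=9
Round 5 (k=6): L=9 R=223
Round 6 (k=19): L=223 R=157

Answer: 223 157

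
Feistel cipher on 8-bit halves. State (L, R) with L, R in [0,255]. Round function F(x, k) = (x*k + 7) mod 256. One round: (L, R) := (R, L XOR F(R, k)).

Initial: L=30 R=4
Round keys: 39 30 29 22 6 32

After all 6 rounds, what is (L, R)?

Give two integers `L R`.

Answer: 238 147

Derivation:
Round 1 (k=39): L=4 R=189
Round 2 (k=30): L=189 R=41
Round 3 (k=29): L=41 R=17
Round 4 (k=22): L=17 R=84
Round 5 (k=6): L=84 R=238
Round 6 (k=32): L=238 R=147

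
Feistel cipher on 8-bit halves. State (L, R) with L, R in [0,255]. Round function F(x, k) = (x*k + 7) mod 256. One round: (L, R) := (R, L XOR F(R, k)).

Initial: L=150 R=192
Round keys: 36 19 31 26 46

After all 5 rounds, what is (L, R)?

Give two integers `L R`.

Answer: 117 161

Derivation:
Round 1 (k=36): L=192 R=145
Round 2 (k=19): L=145 R=10
Round 3 (k=31): L=10 R=172
Round 4 (k=26): L=172 R=117
Round 5 (k=46): L=117 R=161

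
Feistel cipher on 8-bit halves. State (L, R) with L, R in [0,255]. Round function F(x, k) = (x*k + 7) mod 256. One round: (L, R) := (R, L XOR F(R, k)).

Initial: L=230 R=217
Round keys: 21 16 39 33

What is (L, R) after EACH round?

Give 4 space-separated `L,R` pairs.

Round 1 (k=21): L=217 R=50
Round 2 (k=16): L=50 R=254
Round 3 (k=39): L=254 R=139
Round 4 (k=33): L=139 R=12

Answer: 217,50 50,254 254,139 139,12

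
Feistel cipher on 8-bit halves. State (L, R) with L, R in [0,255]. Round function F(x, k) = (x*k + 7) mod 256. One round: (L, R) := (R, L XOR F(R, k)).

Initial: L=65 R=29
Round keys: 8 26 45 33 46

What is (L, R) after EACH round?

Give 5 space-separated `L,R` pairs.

Round 1 (k=8): L=29 R=174
Round 2 (k=26): L=174 R=174
Round 3 (k=45): L=174 R=51
Round 4 (k=33): L=51 R=52
Round 5 (k=46): L=52 R=108

Answer: 29,174 174,174 174,51 51,52 52,108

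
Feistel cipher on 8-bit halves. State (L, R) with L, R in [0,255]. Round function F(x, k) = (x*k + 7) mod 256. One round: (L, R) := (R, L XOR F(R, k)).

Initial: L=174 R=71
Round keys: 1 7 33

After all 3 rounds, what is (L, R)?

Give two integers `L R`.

Round 1 (k=1): L=71 R=224
Round 2 (k=7): L=224 R=96
Round 3 (k=33): L=96 R=135

Answer: 96 135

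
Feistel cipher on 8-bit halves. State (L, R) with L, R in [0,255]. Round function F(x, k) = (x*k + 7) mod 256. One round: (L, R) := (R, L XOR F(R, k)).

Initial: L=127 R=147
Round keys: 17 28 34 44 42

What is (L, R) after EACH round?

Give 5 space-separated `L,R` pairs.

Answer: 147,181 181,64 64,50 50,223 223,175

Derivation:
Round 1 (k=17): L=147 R=181
Round 2 (k=28): L=181 R=64
Round 3 (k=34): L=64 R=50
Round 4 (k=44): L=50 R=223
Round 5 (k=42): L=223 R=175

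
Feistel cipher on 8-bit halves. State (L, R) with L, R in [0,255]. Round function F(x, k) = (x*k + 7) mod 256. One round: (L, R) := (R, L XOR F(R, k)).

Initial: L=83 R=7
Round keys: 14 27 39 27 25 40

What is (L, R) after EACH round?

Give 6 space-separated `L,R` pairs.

Answer: 7,58 58,34 34,15 15,190 190,154 154,169

Derivation:
Round 1 (k=14): L=7 R=58
Round 2 (k=27): L=58 R=34
Round 3 (k=39): L=34 R=15
Round 4 (k=27): L=15 R=190
Round 5 (k=25): L=190 R=154
Round 6 (k=40): L=154 R=169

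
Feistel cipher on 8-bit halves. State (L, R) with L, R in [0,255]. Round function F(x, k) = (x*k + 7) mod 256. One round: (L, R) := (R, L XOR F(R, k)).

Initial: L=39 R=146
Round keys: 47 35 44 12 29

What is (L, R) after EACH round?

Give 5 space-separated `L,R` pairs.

Round 1 (k=47): L=146 R=242
Round 2 (k=35): L=242 R=143
Round 3 (k=44): L=143 R=105
Round 4 (k=12): L=105 R=124
Round 5 (k=29): L=124 R=122

Answer: 146,242 242,143 143,105 105,124 124,122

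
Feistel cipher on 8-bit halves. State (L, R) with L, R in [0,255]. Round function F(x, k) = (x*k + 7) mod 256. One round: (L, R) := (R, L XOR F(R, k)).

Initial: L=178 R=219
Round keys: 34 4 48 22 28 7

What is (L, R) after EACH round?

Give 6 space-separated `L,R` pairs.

Round 1 (k=34): L=219 R=175
Round 2 (k=4): L=175 R=24
Round 3 (k=48): L=24 R=40
Round 4 (k=22): L=40 R=111
Round 5 (k=28): L=111 R=3
Round 6 (k=7): L=3 R=115

Answer: 219,175 175,24 24,40 40,111 111,3 3,115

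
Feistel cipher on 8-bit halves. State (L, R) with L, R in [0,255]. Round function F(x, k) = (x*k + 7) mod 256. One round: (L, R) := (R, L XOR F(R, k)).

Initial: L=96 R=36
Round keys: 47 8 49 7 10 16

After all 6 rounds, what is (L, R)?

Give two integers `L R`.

Round 1 (k=47): L=36 R=195
Round 2 (k=8): L=195 R=59
Round 3 (k=49): L=59 R=145
Round 4 (k=7): L=145 R=197
Round 5 (k=10): L=197 R=40
Round 6 (k=16): L=40 R=66

Answer: 40 66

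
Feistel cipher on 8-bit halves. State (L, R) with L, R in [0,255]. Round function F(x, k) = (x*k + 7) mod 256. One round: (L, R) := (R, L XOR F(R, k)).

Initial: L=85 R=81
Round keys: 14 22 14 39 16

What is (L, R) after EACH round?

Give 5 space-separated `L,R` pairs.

Answer: 81,32 32,150 150,27 27,178 178,60

Derivation:
Round 1 (k=14): L=81 R=32
Round 2 (k=22): L=32 R=150
Round 3 (k=14): L=150 R=27
Round 4 (k=39): L=27 R=178
Round 5 (k=16): L=178 R=60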